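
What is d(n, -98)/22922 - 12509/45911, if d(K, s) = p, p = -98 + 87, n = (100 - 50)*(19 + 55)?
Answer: -287236319/1052371942 ≈ -0.27294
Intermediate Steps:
n = 3700 (n = 50*74 = 3700)
p = -11
d(K, s) = -11
d(n, -98)/22922 - 12509/45911 = -11/22922 - 12509/45911 = -287236319/1052371942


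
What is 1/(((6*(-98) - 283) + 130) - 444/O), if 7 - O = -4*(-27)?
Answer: -101/74397 ≈ -0.0013576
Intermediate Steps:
O = -101 (O = 7 - (-4)*(-27) = 7 - 1*108 = 7 - 108 = -101)
1/(((6*(-98) - 283) + 130) - 444/O) = 1/(((6*(-98) - 283) + 130) - 444/(-101)) = 1/(((-588 - 283) + 130) - 444*(-1/101)) = 1/((-871 + 130) + 444/101) = 1/(-741 + 444/101) = 1/(-74397/101) = -101/74397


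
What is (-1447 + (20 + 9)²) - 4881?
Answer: -5487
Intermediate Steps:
(-1447 + (20 + 9)²) - 4881 = (-1447 + 29²) - 4881 = (-1447 + 841) - 4881 = -606 - 4881 = -5487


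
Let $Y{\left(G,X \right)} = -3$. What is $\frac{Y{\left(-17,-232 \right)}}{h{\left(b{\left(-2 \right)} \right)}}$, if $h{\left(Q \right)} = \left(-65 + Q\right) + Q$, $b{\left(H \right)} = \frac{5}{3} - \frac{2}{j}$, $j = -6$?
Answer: $\frac{3}{61} \approx 0.04918$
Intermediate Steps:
$b{\left(H \right)} = 2$ ($b{\left(H \right)} = \frac{5}{3} - \frac{2}{-6} = 5 \cdot \frac{1}{3} - - \frac{1}{3} = \frac{5}{3} + \frac{1}{3} = 2$)
$h{\left(Q \right)} = -65 + 2 Q$
$\frac{Y{\left(-17,-232 \right)}}{h{\left(b{\left(-2 \right)} \right)}} = - \frac{3}{-65 + 2 \cdot 2} = - \frac{3}{-65 + 4} = - \frac{3}{-61} = \left(-3\right) \left(- \frac{1}{61}\right) = \frac{3}{61}$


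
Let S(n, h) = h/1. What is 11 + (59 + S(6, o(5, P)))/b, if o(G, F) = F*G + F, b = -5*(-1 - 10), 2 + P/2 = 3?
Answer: 676/55 ≈ 12.291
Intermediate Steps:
P = 2 (P = -4 + 2*3 = -4 + 6 = 2)
b = 55 (b = -5*(-11) = 55)
o(G, F) = F + F*G
S(n, h) = h (S(n, h) = h*1 = h)
11 + (59 + S(6, o(5, P)))/b = 11 + (59 + 2*(1 + 5))/55 = 11 + (59 + 2*6)*(1/55) = 11 + (59 + 12)*(1/55) = 11 + 71*(1/55) = 11 + 71/55 = 676/55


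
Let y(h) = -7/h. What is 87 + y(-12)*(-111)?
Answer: 89/4 ≈ 22.250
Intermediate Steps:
87 + y(-12)*(-111) = 87 - 7/(-12)*(-111) = 87 - 7*(-1/12)*(-111) = 87 + (7/12)*(-111) = 87 - 259/4 = 89/4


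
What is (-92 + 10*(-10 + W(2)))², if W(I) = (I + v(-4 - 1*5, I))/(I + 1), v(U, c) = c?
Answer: 287296/9 ≈ 31922.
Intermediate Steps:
W(I) = 2*I/(1 + I) (W(I) = (I + I)/(I + 1) = (2*I)/(1 + I) = 2*I/(1 + I))
(-92 + 10*(-10 + W(2)))² = (-92 + 10*(-10 + 2*2/(1 + 2)))² = (-92 + 10*(-10 + 2*2/3))² = (-92 + 10*(-10 + 2*2*(⅓)))² = (-92 + 10*(-10 + 4/3))² = (-92 + 10*(-26/3))² = (-92 - 260/3)² = (-536/3)² = 287296/9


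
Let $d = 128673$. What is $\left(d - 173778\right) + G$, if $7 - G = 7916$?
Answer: $-53014$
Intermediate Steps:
$G = -7909$ ($G = 7 - 7916 = -7909$)
$\left(d - 173778\right) + G = \left(128673 - 173778\right) - 7909 = -45105 - 7909 = -53014$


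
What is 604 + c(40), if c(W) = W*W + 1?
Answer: 2205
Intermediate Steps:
c(W) = 1 + W² (c(W) = W² + 1 = 1 + W²)
604 + c(40) = 604 + (1 + 40²) = 604 + (1 + 1600) = 604 + 1601 = 2205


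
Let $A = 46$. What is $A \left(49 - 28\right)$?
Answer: $966$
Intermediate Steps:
$A \left(49 - 28\right) = 46 \left(49 - 28\right) = 46 \cdot 21 = 966$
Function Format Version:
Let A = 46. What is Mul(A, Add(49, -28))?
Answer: 966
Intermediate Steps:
Mul(A, Add(49, -28)) = Mul(46, Add(49, -28)) = Mul(46, 21) = 966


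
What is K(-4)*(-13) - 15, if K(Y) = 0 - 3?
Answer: 24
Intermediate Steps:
K(Y) = -3
K(-4)*(-13) - 15 = -3*(-13) - 15 = 39 - 15 = 24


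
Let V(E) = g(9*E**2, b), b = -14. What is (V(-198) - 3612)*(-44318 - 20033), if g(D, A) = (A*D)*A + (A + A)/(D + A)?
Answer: -785031782038490770/176411 ≈ -4.4500e+12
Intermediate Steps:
g(D, A) = D*A**2 + 2*A/(A + D) (g(D, A) = D*A**2 + (2*A)/(A + D) = D*A**2 + 2*A/(A + D))
V(E) = -14*(2 - 1134*E**4 + 1764*E**2)/(-14 + 9*E**2) (V(E) = -14*(2 - 14*81*E**4 + (9*E**2)*(-14)**2)/(-14 + 9*E**2) = -14*(2 - 1134*E**4 + (9*E**2)*196)/(-14 + 9*E**2) = -14*(2 - 1134*E**4 + 1764*E**2)/(-14 + 9*E**2))
(V(-198) - 3612)*(-44318 - 20033) = (28*(-1 - 882*(-198)**2 + 567*(-198)**4)/(-14 + 9*(-198)**2) - 3612)*(-44318 - 20033) = (28*(-1 - 882*39204 + 567*1536953616)/(-14 + 9*39204) - 3612)*(-64351) = (28*(-1 - 34577928 + 871452700272)/(-14 + 352836) - 3612)*(-64351) = (28*871418122343/352822 - 3612)*(-64351) = (28*(1/352822)*871418122343 - 3612)*(-64351) = (12199853712802/176411 - 3612)*(-64351) = (12199216516270/176411)*(-64351) = -785031782038490770/176411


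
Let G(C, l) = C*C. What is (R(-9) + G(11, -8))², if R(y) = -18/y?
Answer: 15129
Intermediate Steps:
G(C, l) = C²
(R(-9) + G(11, -8))² = (-18/(-9) + 11²)² = (-18*(-⅑) + 121)² = (2 + 121)² = 123² = 15129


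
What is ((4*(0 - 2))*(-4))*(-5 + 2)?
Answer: -96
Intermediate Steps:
((4*(0 - 2))*(-4))*(-5 + 2) = ((4*(-2))*(-4))*(-3) = -8*(-4)*(-3) = 32*(-3) = -96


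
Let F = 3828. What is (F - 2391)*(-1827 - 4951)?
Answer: -9739986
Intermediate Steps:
(F - 2391)*(-1827 - 4951) = (3828 - 2391)*(-1827 - 4951) = 1437*(-6778) = -9739986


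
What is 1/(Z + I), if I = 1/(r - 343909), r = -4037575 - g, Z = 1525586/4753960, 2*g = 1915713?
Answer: 25383011163380/8145618362073 ≈ 3.1162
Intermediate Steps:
g = 1915713/2 (g = (½)*1915713 = 1915713/2 ≈ 9.5786e+5)
Z = 762793/2376980 (Z = 1525586*(1/4753960) = 762793/2376980 ≈ 0.32091)
r = -9990863/2 (r = -4037575 - 1*1915713/2 = -4037575 - 1915713/2 = -9990863/2 ≈ -4.9954e+6)
I = -2/10678681 (I = 1/(-9990863/2 - 343909) = 1/(-10678681/2) = -2/10678681 ≈ -1.8729e-7)
1/(Z + I) = 1/(762793/2376980 - 2/10678681) = 1/(8145618362073/25383011163380) = 25383011163380/8145618362073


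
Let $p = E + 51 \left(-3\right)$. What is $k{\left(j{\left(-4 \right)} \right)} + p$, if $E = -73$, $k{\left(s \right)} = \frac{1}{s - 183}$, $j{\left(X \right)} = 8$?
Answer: $- \frac{39551}{175} \approx -226.01$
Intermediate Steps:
$k{\left(s \right)} = \frac{1}{-183 + s}$
$p = -226$ ($p = -73 + 51 \left(-3\right) = -73 - 153 = -226$)
$k{\left(j{\left(-4 \right)} \right)} + p = \frac{1}{-183 + 8} - 226 = \frac{1}{-175} - 226 = - \frac{1}{175} - 226 = - \frac{39551}{175}$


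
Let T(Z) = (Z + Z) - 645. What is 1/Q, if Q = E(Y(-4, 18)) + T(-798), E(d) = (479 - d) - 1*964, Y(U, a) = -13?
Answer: -1/2713 ≈ -0.00036860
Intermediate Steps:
T(Z) = -645 + 2*Z (T(Z) = 2*Z - 645 = -645 + 2*Z)
E(d) = -485 - d (E(d) = (479 - d) - 964 = -485 - d)
Q = -2713 (Q = (-485 - 1*(-13)) + (-645 + 2*(-798)) = (-485 + 13) + (-645 - 1596) = -472 - 2241 = -2713)
1/Q = 1/(-2713) = -1/2713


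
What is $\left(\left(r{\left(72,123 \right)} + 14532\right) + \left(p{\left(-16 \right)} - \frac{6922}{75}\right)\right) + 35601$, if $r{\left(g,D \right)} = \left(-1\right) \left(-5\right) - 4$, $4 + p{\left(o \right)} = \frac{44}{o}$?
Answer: $\frac{15010487}{300} \approx 50035.0$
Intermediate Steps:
$p{\left(o \right)} = -4 + \frac{44}{o}$
$r{\left(g,D \right)} = 1$ ($r{\left(g,D \right)} = 5 - 4 = 1$)
$\left(\left(r{\left(72,123 \right)} + 14532\right) + \left(p{\left(-16 \right)} - \frac{6922}{75}\right)\right) + 35601 = \left(\left(1 + 14532\right) - \left(4 + \frac{11}{4} + \frac{6922}{75}\right)\right) + 35601 = \left(14533 + \left(\left(-4 + 44 \left(- \frac{1}{16}\right)\right) - 6922 \cdot \frac{1}{75}\right)\right) + 35601 = \left(14533 - \frac{29713}{300}\right) + 35601 = \frac{4330187}{300} + 35601 = \frac{15010487}{300}$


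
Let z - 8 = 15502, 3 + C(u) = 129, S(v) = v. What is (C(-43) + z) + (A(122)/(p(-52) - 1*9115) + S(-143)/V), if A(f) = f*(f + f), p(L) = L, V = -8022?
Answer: 1149597582649/73537674 ≈ 15633.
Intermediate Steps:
C(u) = 126 (C(u) = -3 + 129 = 126)
A(f) = 2*f² (A(f) = f*(2*f) = 2*f²)
z = 15510 (z = 8 + 15502 = 15510)
(C(-43) + z) + (A(122)/(p(-52) - 1*9115) + S(-143)/V) = (126 + 15510) + ((2*122²)/(-52 - 1*9115) - 143/(-8022)) = 15636 + ((2*14884)/(-52 - 9115) - 143*(-1/8022)) = 15636 + (29768/(-9167) + 143/8022) = 15636 + (29768*(-1/9167) + 143/8022) = 15636 + (-29768/9167 + 143/8022) = 15636 - 237488015/73537674 = 1149597582649/73537674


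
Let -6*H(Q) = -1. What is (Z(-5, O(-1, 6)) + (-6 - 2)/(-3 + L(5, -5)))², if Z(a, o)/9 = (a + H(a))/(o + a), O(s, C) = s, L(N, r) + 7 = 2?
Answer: 1089/16 ≈ 68.063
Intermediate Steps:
L(N, r) = -5 (L(N, r) = -7 + 2 = -5)
H(Q) = ⅙ (H(Q) = -⅙*(-1) = ⅙)
Z(a, o) = 9*(⅙ + a)/(a + o) (Z(a, o) = 9*((a + ⅙)/(o + a)) = 9*((⅙ + a)/(a + o)) = 9*(⅙ + a)/(a + o))
(Z(-5, O(-1, 6)) + (-6 - 2)/(-3 + L(5, -5)))² = ((3/2 + 9*(-5))/(-5 - 1) + (-6 - 2)/(-3 - 5))² = ((3/2 - 45)/(-6) - 8/(-8))² = (-⅙*(-87/2) - 8*(-⅛))² = (29/4 + 1)² = (33/4)² = 1089/16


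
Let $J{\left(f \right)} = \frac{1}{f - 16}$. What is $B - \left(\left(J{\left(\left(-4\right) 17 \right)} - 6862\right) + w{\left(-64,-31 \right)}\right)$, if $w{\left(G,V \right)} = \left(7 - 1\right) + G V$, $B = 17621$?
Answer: $\frac{1889413}{84} \approx 22493.0$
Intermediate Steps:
$J{\left(f \right)} = \frac{1}{-16 + f}$
$w{\left(G,V \right)} = 6 + G V$ ($w{\left(G,V \right)} = \left(7 - 1\right) + G V = 6 + G V$)
$B - \left(\left(J{\left(\left(-4\right) 17 \right)} - 6862\right) + w{\left(-64,-31 \right)}\right) = 17621 - \left(\left(\frac{1}{-16 - 68} - 6862\right) + \left(6 - -1984\right)\right) = 17621 - \left(\left(\frac{1}{-16 - 68} - 6862\right) + \left(6 + 1984\right)\right) = 17621 - \left(\left(\frac{1}{-84} - 6862\right) + 1990\right) = 17621 - \left(\left(- \frac{1}{84} - 6862\right) + 1990\right) = 17621 - \left(- \frac{576409}{84} + 1990\right) = 17621 - - \frac{409249}{84} = 17621 + \frac{409249}{84} = \frac{1889413}{84}$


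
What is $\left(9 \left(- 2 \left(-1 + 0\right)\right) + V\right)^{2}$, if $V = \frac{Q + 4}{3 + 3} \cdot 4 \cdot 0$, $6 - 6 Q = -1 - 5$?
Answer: $324$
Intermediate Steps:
$Q = 2$ ($Q = 1 - \frac{-1 - 5}{6} = 1 - -1 = 1 + 1 = 2$)
$V = 0$ ($V = \frac{2 + 4}{3 + 3} \cdot 4 \cdot 0 = \frac{6}{6} \cdot 4 \cdot 0 = 6 \cdot \frac{1}{6} \cdot 4 \cdot 0 = 1 \cdot 4 \cdot 0 = 4 \cdot 0 = 0$)
$\left(9 \left(- 2 \left(-1 + 0\right)\right) + V\right)^{2} = \left(9 \left(- 2 \left(-1 + 0\right)\right) + 0\right)^{2} = \left(9 \left(\left(-2\right) \left(-1\right)\right) + 0\right)^{2} = \left(9 \cdot 2 + 0\right)^{2} = \left(18 + 0\right)^{2} = 18^{2} = 324$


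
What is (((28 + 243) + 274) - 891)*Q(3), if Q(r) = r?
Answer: -1038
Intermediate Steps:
(((28 + 243) + 274) - 891)*Q(3) = (((28 + 243) + 274) - 891)*3 = ((271 + 274) - 891)*3 = (545 - 891)*3 = -346*3 = -1038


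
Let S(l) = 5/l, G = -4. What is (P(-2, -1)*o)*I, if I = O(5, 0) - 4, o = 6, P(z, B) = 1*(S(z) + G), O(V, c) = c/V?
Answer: 156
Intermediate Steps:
P(z, B) = -4 + 5/z (P(z, B) = 1*(5/z - 4) = 1*(-4 + 5/z) = -4 + 5/z)
I = -4 (I = 0/5 - 4 = 0*(⅕) - 4 = 0 - 4 = -4)
(P(-2, -1)*o)*I = ((-4 + 5/(-2))*6)*(-4) = ((-4 + 5*(-½))*6)*(-4) = ((-4 - 5/2)*6)*(-4) = -13/2*6*(-4) = -39*(-4) = 156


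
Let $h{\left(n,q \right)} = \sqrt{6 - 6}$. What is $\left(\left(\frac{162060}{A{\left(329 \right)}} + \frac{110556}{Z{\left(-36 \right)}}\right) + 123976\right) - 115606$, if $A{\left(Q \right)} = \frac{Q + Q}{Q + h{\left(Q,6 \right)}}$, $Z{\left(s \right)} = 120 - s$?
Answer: $\frac{1171413}{13} \approx 90109.0$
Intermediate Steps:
$h{\left(n,q \right)} = 0$ ($h{\left(n,q \right)} = \sqrt{0} = 0$)
$A{\left(Q \right)} = 2$ ($A{\left(Q \right)} = \frac{Q + Q}{Q + 0} = \frac{2 Q}{Q} = 2$)
$\left(\left(\frac{162060}{A{\left(329 \right)}} + \frac{110556}{Z{\left(-36 \right)}}\right) + 123976\right) - 115606 = \left(\left(\frac{162060}{2} + \frac{110556}{120 - -36}\right) + 123976\right) - 115606 = \left(\left(162060 \cdot \frac{1}{2} + \frac{110556}{120 + 36}\right) + 123976\right) - 115606 = \left(\left(81030 + \frac{110556}{156}\right) + 123976\right) - 115606 = \left(\left(81030 + 110556 \cdot \frac{1}{156}\right) + 123976\right) - 115606 = \left(\left(81030 + \frac{9213}{13}\right) + 123976\right) - 115606 = \left(\frac{1062603}{13} + 123976\right) - 115606 = \frac{2674291}{13} - 115606 = \frac{1171413}{13}$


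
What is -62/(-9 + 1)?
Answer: 31/4 ≈ 7.7500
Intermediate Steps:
-62/(-9 + 1) = -62/(-8) = -⅛*(-62) = 31/4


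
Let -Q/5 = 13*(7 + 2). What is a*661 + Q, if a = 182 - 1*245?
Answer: -42228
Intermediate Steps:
Q = -585 (Q = -65*(7 + 2) = -65*9 = -5*117 = -585)
a = -63 (a = 182 - 245 = -63)
a*661 + Q = -63*661 - 585 = -41643 - 585 = -42228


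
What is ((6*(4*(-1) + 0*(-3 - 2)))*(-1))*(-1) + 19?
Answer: -5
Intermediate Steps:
((6*(4*(-1) + 0*(-3 - 2)))*(-1))*(-1) + 19 = ((6*(-4 + 0*(-5)))*(-1))*(-1) + 19 = ((6*(-4 + 0))*(-1))*(-1) + 19 = ((6*(-4))*(-1))*(-1) + 19 = -24*(-1)*(-1) + 19 = 24*(-1) + 19 = -24 + 19 = -5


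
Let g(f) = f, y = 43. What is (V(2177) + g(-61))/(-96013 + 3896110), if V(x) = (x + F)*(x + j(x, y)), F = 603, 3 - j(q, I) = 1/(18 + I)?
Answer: 369677899/231805917 ≈ 1.5948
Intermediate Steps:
j(q, I) = 3 - 1/(18 + I)
V(x) = (603 + x)*(182/61 + x) (V(x) = (x + 603)*(x + (53 + 3*43)/(18 + 43)) = (603 + x)*(x + (53 + 129)/61) = (603 + x)*(x + (1/61)*182) = (603 + x)*(x + 182/61) = (603 + x)*(182/61 + x))
(V(2177) + g(-61))/(-96013 + 3896110) = ((109746/61 + 2177² + (36965/61)*2177) - 61)/(-96013 + 3896110) = ((109746/61 + 4739329 + 80472805/61) - 61)/3800097 = (369681620/61 - 61)*(1/3800097) = (369677899/61)*(1/3800097) = 369677899/231805917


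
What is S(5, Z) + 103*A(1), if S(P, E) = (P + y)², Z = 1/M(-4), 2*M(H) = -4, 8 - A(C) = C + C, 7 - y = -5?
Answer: 907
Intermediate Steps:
y = 12 (y = 7 - 1*(-5) = 7 + 5 = 12)
A(C) = 8 - 2*C (A(C) = 8 - (C + C) = 8 - 2*C)
M(H) = -2 (M(H) = (½)*(-4) = -2)
Z = -½ (Z = 1/(-2) = -½ ≈ -0.50000)
S(P, E) = (12 + P)² (S(P, E) = (P + 12)² = (12 + P)²)
S(5, Z) + 103*A(1) = (12 + 5)² + 103*(8 - 2*1) = 17² + 103*(8 - 2) = 289 + 103*6 = 289 + 618 = 907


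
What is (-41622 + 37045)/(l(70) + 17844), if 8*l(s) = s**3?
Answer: -4577/60719 ≈ -0.075380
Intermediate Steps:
l(s) = s**3/8
(-41622 + 37045)/(l(70) + 17844) = (-41622 + 37045)/((1/8)*70**3 + 17844) = -4577/((1/8)*343000 + 17844) = -4577/(42875 + 17844) = -4577/60719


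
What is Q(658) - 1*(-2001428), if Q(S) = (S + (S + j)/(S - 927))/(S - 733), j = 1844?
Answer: 1615145416/807 ≈ 2.0014e+6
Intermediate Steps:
Q(S) = (S + (1844 + S)/(-927 + S))/(-733 + S) (Q(S) = (S + (S + 1844)/(S - 927))/(S - 733) = (S + (1844 + S)/(-927 + S))/(-733 + S))
Q(658) - 1*(-2001428) = (1844 + 658² - 926*658)/(679491 + 658² - 1660*658) - 1*(-2001428) = (1844 + 432964 - 609308)/(679491 + 432964 - 1092280) + 2001428 = -174500/20175 + 2001428 = (1/20175)*(-174500) + 2001428 = -6980/807 + 2001428 = 1615145416/807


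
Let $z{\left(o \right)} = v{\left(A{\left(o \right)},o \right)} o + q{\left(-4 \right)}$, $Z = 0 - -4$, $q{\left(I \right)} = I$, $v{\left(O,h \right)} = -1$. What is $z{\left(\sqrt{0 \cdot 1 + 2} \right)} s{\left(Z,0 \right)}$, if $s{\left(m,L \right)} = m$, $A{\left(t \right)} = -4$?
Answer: $-16 - 4 \sqrt{2} \approx -21.657$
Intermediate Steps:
$Z = 4$ ($Z = 0 + 4 = 4$)
$z{\left(o \right)} = -4 - o$ ($z{\left(o \right)} = - o - 4 = -4 - o$)
$z{\left(\sqrt{0 \cdot 1 + 2} \right)} s{\left(Z,0 \right)} = \left(-4 - \sqrt{0 \cdot 1 + 2}\right) 4 = \left(-4 - \sqrt{0 + 2}\right) 4 = \left(-4 - \sqrt{2}\right) 4 = -16 - 4 \sqrt{2}$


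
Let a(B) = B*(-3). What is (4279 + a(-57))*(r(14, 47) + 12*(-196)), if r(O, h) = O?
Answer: -10404100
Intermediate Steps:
a(B) = -3*B
(4279 + a(-57))*(r(14, 47) + 12*(-196)) = (4279 - 3*(-57))*(14 + 12*(-196)) = (4279 + 171)*(14 - 2352) = 4450*(-2338) = -10404100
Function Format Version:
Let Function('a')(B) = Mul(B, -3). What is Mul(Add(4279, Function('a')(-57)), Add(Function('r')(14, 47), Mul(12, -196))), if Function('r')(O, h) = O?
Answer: -10404100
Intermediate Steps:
Function('a')(B) = Mul(-3, B)
Mul(Add(4279, Function('a')(-57)), Add(Function('r')(14, 47), Mul(12, -196))) = Mul(Add(4279, Mul(-3, -57)), Add(14, Mul(12, -196))) = Mul(Add(4279, 171), Add(14, -2352)) = Mul(4450, -2338) = -10404100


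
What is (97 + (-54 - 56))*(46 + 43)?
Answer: -1157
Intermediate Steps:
(97 + (-54 - 56))*(46 + 43) = (97 - 110)*89 = -13*89 = -1157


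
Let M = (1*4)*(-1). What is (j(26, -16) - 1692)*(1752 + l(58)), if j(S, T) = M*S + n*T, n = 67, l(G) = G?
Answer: -5191080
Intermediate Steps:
M = -4 (M = 4*(-1) = -4)
j(S, T) = -4*S + 67*T
(j(26, -16) - 1692)*(1752 + l(58)) = ((-4*26 + 67*(-16)) - 1692)*(1752 + 58) = ((-104 - 1072) - 1692)*1810 = (-1176 - 1692)*1810 = -2868*1810 = -5191080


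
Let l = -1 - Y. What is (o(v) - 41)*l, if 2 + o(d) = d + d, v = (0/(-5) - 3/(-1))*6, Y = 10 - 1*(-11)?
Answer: 154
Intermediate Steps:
Y = 21 (Y = 10 + 11 = 21)
v = 18 (v = (0*(-1/5) - 3*(-1))*6 = (0 + 3)*6 = 3*6 = 18)
l = -22 (l = -1 - 1*21 = -1 - 21 = -22)
o(d) = -2 + 2*d (o(d) = -2 + (d + d) = -2 + 2*d)
(o(v) - 41)*l = ((-2 + 2*18) - 41)*(-22) = ((-2 + 36) - 41)*(-22) = (34 - 41)*(-22) = -7*(-22) = 154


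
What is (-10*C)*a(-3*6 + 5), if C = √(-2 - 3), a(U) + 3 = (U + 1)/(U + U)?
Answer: 330*I*√5/13 ≈ 56.762*I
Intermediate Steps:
a(U) = -3 + (1 + U)/(2*U) (a(U) = -3 + (U + 1)/(U + U) = -3 + (1 + U)/((2*U)) = -3 + (1 + U)*(1/(2*U)) = -3 + (1 + U)/(2*U))
C = I*√5 (C = √(-5) = I*√5 ≈ 2.2361*I)
(-10*C)*a(-3*6 + 5) = (-10*I*√5)*((1 - 5*(-3*6 + 5))/(2*(-3*6 + 5))) = (-10*I*√5)*((1 - 5*(-18 + 5))/(2*(-18 + 5))) = (-10*I*√5)*((½)*(1 - 5*(-13))/(-13)) = (-10*I*√5)*((½)*(-1/13)*(1 + 65)) = (-10*I*√5)*((½)*(-1/13)*66) = -10*I*√5*(-33/13) = 330*I*√5/13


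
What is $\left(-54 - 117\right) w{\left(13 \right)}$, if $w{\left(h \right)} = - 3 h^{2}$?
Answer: $86697$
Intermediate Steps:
$\left(-54 - 117\right) w{\left(13 \right)} = \left(-54 - 117\right) \left(- 3 \cdot 13^{2}\right) = - 171 \left(\left(-3\right) 169\right) = \left(-171\right) \left(-507\right) = 86697$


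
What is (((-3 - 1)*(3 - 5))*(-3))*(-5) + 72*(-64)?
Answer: -4488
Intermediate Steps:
(((-3 - 1)*(3 - 5))*(-3))*(-5) + 72*(-64) = (-4*(-2)*(-3))*(-5) - 4608 = (8*(-3))*(-5) - 4608 = -24*(-5) - 4608 = 120 - 4608 = -4488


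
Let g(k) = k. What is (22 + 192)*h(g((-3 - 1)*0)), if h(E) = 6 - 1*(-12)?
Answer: 3852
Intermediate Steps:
h(E) = 18 (h(E) = 6 + 12 = 18)
(22 + 192)*h(g((-3 - 1)*0)) = (22 + 192)*18 = 214*18 = 3852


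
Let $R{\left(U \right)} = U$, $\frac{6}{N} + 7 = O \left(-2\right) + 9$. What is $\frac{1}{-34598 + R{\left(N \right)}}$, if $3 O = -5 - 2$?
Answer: $- \frac{10}{345971} \approx -2.8904 \cdot 10^{-5}$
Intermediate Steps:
$O = - \frac{7}{3}$ ($O = \frac{-5 - 2}{3} = \frac{1}{3} \left(-7\right) = - \frac{7}{3} \approx -2.3333$)
$N = \frac{9}{10}$ ($N = \frac{6}{-7 + \left(\left(- \frac{7}{3}\right) \left(-2\right) + 9\right)} = \frac{6}{-7 + \left(\frac{14}{3} + 9\right)} = \frac{6}{-7 + \frac{41}{3}} = \frac{6}{\frac{20}{3}} = 6 \cdot \frac{3}{20} = \frac{9}{10} \approx 0.9$)
$\frac{1}{-34598 + R{\left(N \right)}} = \frac{1}{-34598 + \frac{9}{10}} = \frac{1}{- \frac{345971}{10}} = - \frac{10}{345971}$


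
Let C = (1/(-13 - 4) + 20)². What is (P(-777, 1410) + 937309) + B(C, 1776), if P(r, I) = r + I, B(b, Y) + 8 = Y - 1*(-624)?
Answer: 940334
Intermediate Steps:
C = 114921/289 (C = (1/(-17) + 20)² = (-1/17 + 20)² = (339/17)² = 114921/289 ≈ 397.65)
B(b, Y) = 616 + Y (B(b, Y) = -8 + (Y - 1*(-624)) = -8 + (Y + 624) = -8 + (624 + Y) = 616 + Y)
P(r, I) = I + r
(P(-777, 1410) + 937309) + B(C, 1776) = ((1410 - 777) + 937309) + (616 + 1776) = (633 + 937309) + 2392 = 937942 + 2392 = 940334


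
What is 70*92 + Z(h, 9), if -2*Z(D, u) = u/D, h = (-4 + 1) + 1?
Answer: 25769/4 ≈ 6442.3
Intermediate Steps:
h = -2 (h = -3 + 1 = -2)
Z(D, u) = -u/(2*D)
70*92 + Z(h, 9) = 70*92 - 1/2*9/(-2) = 6440 - 1/2*9*(-1/2) = 6440 + 9/4 = 25769/4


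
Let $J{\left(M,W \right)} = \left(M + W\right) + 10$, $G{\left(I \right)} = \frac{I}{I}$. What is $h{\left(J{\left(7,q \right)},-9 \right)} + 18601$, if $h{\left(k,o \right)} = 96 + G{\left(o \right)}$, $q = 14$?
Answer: $18698$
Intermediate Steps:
$G{\left(I \right)} = 1$
$J{\left(M,W \right)} = 10 + M + W$
$h{\left(k,o \right)} = 97$ ($h{\left(k,o \right)} = 96 + 1 = 97$)
$h{\left(J{\left(7,q \right)},-9 \right)} + 18601 = 97 + 18601 = 18698$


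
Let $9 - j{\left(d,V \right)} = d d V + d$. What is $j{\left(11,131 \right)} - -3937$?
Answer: $-11916$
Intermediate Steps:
$j{\left(d,V \right)} = 9 - d - V d^{2}$ ($j{\left(d,V \right)} = 9 - \left(d d V + d\right) = 9 - \left(d^{2} V + d\right) = 9 - \left(V d^{2} + d\right) = 9 - \left(d + V d^{2}\right) = 9 - d - V d^{2}$)
$j{\left(11,131 \right)} - -3937 = \left(9 - 11 - 131 \cdot 11^{2}\right) - -3937 = \left(9 - 11 - 131 \cdot 121\right) + 3937 = \left(9 - 11 - 15851\right) + 3937 = -15853 + 3937 = -11916$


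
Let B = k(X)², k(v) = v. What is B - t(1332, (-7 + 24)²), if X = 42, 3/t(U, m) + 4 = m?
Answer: 167579/95 ≈ 1764.0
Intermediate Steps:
t(U, m) = 3/(-4 + m)
B = 1764 (B = 42² = 1764)
B - t(1332, (-7 + 24)²) = 1764 - 3/(-4 + (-7 + 24)²) = 1764 - 3/(-4 + 17²) = 1764 - 3/(-4 + 289) = 1764 - 3/285 = 1764 - 1*1/95 = 1764 - 1/95 = 167579/95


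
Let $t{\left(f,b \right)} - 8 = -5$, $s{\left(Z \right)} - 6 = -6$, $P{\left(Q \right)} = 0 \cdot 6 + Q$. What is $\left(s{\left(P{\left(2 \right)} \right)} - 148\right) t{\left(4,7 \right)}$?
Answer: $-444$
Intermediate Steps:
$P{\left(Q \right)} = Q$ ($P{\left(Q \right)} = 0 + Q = Q$)
$s{\left(Z \right)} = 0$ ($s{\left(Z \right)} = 6 - 6 = 0$)
$t{\left(f,b \right)} = 3$ ($t{\left(f,b \right)} = 8 - 5 = 3$)
$\left(s{\left(P{\left(2 \right)} \right)} - 148\right) t{\left(4,7 \right)} = \left(0 - 148\right) 3 = \left(-148\right) 3 = -444$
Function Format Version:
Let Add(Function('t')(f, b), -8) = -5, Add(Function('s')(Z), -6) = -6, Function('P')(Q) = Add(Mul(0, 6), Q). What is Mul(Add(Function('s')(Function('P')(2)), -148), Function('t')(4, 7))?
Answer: -444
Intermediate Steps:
Function('P')(Q) = Q (Function('P')(Q) = Add(0, Q) = Q)
Function('s')(Z) = 0 (Function('s')(Z) = Add(6, -6) = 0)
Function('t')(f, b) = 3 (Function('t')(f, b) = Add(8, -5) = 3)
Mul(Add(Function('s')(Function('P')(2)), -148), Function('t')(4, 7)) = Mul(Add(0, -148), 3) = Mul(-148, 3) = -444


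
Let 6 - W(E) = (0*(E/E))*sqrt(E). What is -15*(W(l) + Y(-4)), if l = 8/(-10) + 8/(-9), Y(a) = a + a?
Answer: 30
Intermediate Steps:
Y(a) = 2*a
l = -76/45 (l = 8*(-1/10) + 8*(-1/9) = -4/5 - 8/9 = -76/45 ≈ -1.6889)
W(E) = 6 (W(E) = 6 - 0*(E/E)*sqrt(E) = 6 - 0*1*sqrt(E) = 6 - 0*sqrt(E) = 6 - 1*0 = 6 + 0 = 6)
-15*(W(l) + Y(-4)) = -15*(6 + 2*(-4)) = -15*(6 - 8) = -15*(-2) = 30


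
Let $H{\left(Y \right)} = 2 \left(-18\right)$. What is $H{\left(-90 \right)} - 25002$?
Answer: $-25038$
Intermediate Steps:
$H{\left(Y \right)} = -36$
$H{\left(-90 \right)} - 25002 = -36 - 25002 = -25038$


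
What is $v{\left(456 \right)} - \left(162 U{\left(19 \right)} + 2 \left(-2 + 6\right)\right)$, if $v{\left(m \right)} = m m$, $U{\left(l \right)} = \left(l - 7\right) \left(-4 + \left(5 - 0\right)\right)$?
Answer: $205984$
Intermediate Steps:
$U{\left(l \right)} = -7 + l$ ($U{\left(l \right)} = \left(-7 + l\right) \left(-4 + \left(5 + 0\right)\right) = \left(-7 + l\right) \left(-4 + 5\right) = \left(-7 + l\right) 1 = -7 + l$)
$v{\left(m \right)} = m^{2}$
$v{\left(456 \right)} - \left(162 U{\left(19 \right)} + 2 \left(-2 + 6\right)\right) = 456^{2} - \left(162 \left(-7 + 19\right) + 2 \left(-2 + 6\right)\right) = 207936 - \left(162 \cdot 12 + 2 \cdot 4\right) = 207936 - \left(1944 + 8\right) = 207936 - 1952 = 205984$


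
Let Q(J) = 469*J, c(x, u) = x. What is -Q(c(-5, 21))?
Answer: 2345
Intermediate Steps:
-Q(c(-5, 21)) = -469*(-5) = -1*(-2345) = 2345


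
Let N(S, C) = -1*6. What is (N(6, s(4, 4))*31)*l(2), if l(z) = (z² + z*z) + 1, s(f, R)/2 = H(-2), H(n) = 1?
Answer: -1674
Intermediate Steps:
s(f, R) = 2 (s(f, R) = 2*1 = 2)
l(z) = 1 + 2*z² (l(z) = (z² + z²) + 1 = 2*z² + 1 = 1 + 2*z²)
N(S, C) = -6
(N(6, s(4, 4))*31)*l(2) = (-6*31)*(1 + 2*2²) = -186*(1 + 2*4) = -186*(1 + 8) = -186*9 = -1674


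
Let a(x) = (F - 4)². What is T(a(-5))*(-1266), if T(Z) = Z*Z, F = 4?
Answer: 0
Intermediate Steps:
a(x) = 0 (a(x) = (4 - 4)² = 0² = 0)
T(Z) = Z²
T(a(-5))*(-1266) = 0²*(-1266) = 0*(-1266) = 0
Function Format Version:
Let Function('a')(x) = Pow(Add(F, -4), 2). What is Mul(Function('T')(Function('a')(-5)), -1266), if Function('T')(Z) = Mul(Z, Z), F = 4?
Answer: 0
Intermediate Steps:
Function('a')(x) = 0 (Function('a')(x) = Pow(Add(4, -4), 2) = Pow(0, 2) = 0)
Function('T')(Z) = Pow(Z, 2)
Mul(Function('T')(Function('a')(-5)), -1266) = Mul(Pow(0, 2), -1266) = Mul(0, -1266) = 0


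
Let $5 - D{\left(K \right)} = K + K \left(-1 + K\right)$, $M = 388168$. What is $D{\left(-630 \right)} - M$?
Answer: $-785063$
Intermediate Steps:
$D{\left(K \right)} = 5 - K - K \left(-1 + K\right)$ ($D{\left(K \right)} = 5 - \left(K + K \left(-1 + K\right)\right) = 5 - K - K \left(-1 + K\right)$)
$D{\left(-630 \right)} - M = \left(5 - \left(-630\right)^{2}\right) - 388168 = \left(5 - 396900\right) - 388168 = -396895 - 388168 = -785063$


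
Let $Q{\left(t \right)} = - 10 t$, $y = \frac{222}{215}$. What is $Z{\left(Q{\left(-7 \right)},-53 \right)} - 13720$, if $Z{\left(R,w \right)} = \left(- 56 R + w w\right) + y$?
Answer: $- \frac{3188443}{215} \approx -14830.0$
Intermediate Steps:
$y = \frac{222}{215}$ ($y = 222 \cdot \frac{1}{215} = \frac{222}{215} \approx 1.0326$)
$Z{\left(R,w \right)} = \frac{222}{215} + w^{2} - 56 R$ ($Z{\left(R,w \right)} = \left(- 56 R + w w\right) + \frac{222}{215} = \left(- 56 R + w^{2}\right) + \frac{222}{215} = \left(w^{2} - 56 R\right) + \frac{222}{215} = \frac{222}{215} + w^{2} - 56 R$)
$Z{\left(Q{\left(-7 \right)},-53 \right)} - 13720 = \left(\frac{222}{215} + \left(-53\right)^{2} - 56 \left(\left(-10\right) \left(-7\right)\right)\right) - 13720 = \left(\frac{222}{215} + 2809 - 3920\right) - 13720 = - \frac{238643}{215} - 13720 = - \frac{3188443}{215}$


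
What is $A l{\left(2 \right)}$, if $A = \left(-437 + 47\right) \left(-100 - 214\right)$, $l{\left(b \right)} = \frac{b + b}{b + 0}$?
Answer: $244920$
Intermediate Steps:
$l{\left(b \right)} = 2$ ($l{\left(b \right)} = \frac{2 b}{b} = 2$)
$A = 122460$ ($A = \left(-390\right) \left(-314\right) = 122460$)
$A l{\left(2 \right)} = 122460 \cdot 2 = 244920$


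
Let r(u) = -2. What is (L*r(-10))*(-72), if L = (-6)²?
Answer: 5184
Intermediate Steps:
L = 36
(L*r(-10))*(-72) = (36*(-2))*(-72) = -72*(-72) = 5184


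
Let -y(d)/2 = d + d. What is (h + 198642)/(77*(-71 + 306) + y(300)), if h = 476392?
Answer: 675034/16895 ≈ 39.955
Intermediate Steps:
y(d) = -4*d (y(d) = -2*(d + d) = -4*d)
(h + 198642)/(77*(-71 + 306) + y(300)) = (476392 + 198642)/(77*(-71 + 306) - 4*300) = 675034/(77*235 - 1200) = 675034/(18095 - 1200) = 675034/16895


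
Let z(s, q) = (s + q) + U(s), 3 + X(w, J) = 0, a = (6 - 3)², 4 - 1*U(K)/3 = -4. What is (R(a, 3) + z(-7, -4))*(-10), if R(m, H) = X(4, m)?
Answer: -100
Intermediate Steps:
U(K) = 24 (U(K) = 12 - 3*(-4) = 12 + 12 = 24)
a = 9 (a = 3² = 9)
X(w, J) = -3 (X(w, J) = -3 + 0 = -3)
R(m, H) = -3
z(s, q) = 24 + q + s (z(s, q) = (s + q) + 24 = (q + s) + 24 = 24 + q + s)
(R(a, 3) + z(-7, -4))*(-10) = (-3 + (24 - 4 - 7))*(-10) = (-3 + 13)*(-10) = 10*(-10) = -100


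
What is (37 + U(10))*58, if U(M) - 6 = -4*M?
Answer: 174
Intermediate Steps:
U(M) = 6 - 4*M
(37 + U(10))*58 = (37 + (6 - 4*10))*58 = (37 + (6 - 40))*58 = (37 - 34)*58 = 3*58 = 174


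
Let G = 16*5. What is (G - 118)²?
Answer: 1444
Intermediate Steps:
G = 80
(G - 118)² = (80 - 118)² = (-38)² = 1444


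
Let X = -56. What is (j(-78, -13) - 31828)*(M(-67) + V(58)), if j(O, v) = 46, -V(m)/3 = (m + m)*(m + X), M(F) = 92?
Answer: 19196328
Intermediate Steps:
V(m) = -6*m*(-56 + m) (V(m) = -3*(m + m)*(m - 56) = -3*2*m*(-56 + m) = -6*m*(-56 + m))
(j(-78, -13) - 31828)*(M(-67) + V(58)) = (46 - 31828)*(92 + 6*58*(56 - 1*58)) = -31782*(92 + 6*58*(56 - 58)) = -31782*(92 + 6*58*(-2)) = -31782*(92 - 696) = -31782*(-604) = 19196328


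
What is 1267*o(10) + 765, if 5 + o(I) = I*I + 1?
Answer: 122397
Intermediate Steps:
o(I) = -4 + I**2 (o(I) = -5 + (I*I + 1) = -5 + (I**2 + 1) = -5 + (1 + I**2) = -4 + I**2)
1267*o(10) + 765 = 1267*(-4 + 10**2) + 765 = 1267*(-4 + 100) + 765 = 1267*96 + 765 = 121632 + 765 = 122397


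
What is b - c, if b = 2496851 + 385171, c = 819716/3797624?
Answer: 2736208774003/949406 ≈ 2.8820e+6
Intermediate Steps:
c = 204929/949406 (c = 819716*(1/3797624) = 204929/949406 ≈ 0.21585)
b = 2882022
b - c = 2882022 - 1*204929/949406 = 2882022 - 204929/949406 = 2736208774003/949406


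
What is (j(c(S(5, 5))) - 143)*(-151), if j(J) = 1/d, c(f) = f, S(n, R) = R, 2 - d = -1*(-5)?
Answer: 64930/3 ≈ 21643.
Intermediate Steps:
d = -3 (d = 2 - (-1)*(-5) = 2 - 1*5 = 2 - 5 = -3)
j(J) = -⅓ (j(J) = 1/(-3) = -⅓)
(j(c(S(5, 5))) - 143)*(-151) = (-⅓ - 143)*(-151) = -430/3*(-151) = 64930/3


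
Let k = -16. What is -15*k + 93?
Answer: 333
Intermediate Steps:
-15*k + 93 = -15*(-16) + 93 = 240 + 93 = 333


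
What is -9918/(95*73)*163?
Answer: -85086/365 ≈ -233.11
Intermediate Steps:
-9918/(95*73)*163 = -9918/6935*163 = -9918*1/6935*163 = -522/365*163 = -85086/365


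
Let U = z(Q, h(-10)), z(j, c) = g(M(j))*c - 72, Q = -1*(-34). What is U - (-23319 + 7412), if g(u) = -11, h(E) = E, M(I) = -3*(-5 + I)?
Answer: 15945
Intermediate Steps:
M(I) = 15 - 3*I
Q = 34
z(j, c) = -72 - 11*c (z(j, c) = -11*c - 72 = -72 - 11*c)
U = 38 (U = -72 - 11*(-10) = -72 + 110 = 38)
U - (-23319 + 7412) = 38 - (-23319 + 7412) = 38 - 1*(-15907) = 38 + 15907 = 15945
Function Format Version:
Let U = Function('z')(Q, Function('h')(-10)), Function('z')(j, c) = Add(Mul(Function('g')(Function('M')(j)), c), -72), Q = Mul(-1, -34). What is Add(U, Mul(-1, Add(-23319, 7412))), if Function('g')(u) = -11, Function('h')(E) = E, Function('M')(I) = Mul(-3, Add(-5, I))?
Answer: 15945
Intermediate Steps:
Function('M')(I) = Add(15, Mul(-3, I))
Q = 34
Function('z')(j, c) = Add(-72, Mul(-11, c)) (Function('z')(j, c) = Add(Mul(-11, c), -72) = Add(-72, Mul(-11, c)))
U = 38 (U = Add(-72, Mul(-11, -10)) = Add(-72, 110) = 38)
Add(U, Mul(-1, Add(-23319, 7412))) = Add(38, Mul(-1, Add(-23319, 7412))) = Add(38, Mul(-1, -15907)) = Add(38, 15907) = 15945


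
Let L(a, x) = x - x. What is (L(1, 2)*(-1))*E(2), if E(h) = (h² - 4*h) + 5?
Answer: 0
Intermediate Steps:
L(a, x) = 0
E(h) = 5 + h² - 4*h
(L(1, 2)*(-1))*E(2) = (0*(-1))*(5 + 2² - 4*2) = 0*(5 + 4 - 8) = 0*1 = 0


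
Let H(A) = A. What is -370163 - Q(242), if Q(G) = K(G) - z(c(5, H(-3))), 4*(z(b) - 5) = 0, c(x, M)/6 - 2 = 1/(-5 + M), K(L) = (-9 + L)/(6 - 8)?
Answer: -740083/2 ≈ -3.7004e+5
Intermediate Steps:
K(L) = 9/2 - L/2 (K(L) = (-9 + L)/(-2) = (-9 + L)*(-½) = 9/2 - L/2)
c(x, M) = 12 + 6/(-5 + M)
z(b) = 5 (z(b) = 5 + (¼)*0 = 5 + 0 = 5)
Q(G) = -½ - G/2 (Q(G) = (9/2 - G/2) - 1*5 = (9/2 - G/2) - 5 = -½ - G/2)
-370163 - Q(242) = -370163 - (-½ - ½*242) = -370163 - (-½ - 121) = -370163 - 1*(-243/2) = -370163 + 243/2 = -740083/2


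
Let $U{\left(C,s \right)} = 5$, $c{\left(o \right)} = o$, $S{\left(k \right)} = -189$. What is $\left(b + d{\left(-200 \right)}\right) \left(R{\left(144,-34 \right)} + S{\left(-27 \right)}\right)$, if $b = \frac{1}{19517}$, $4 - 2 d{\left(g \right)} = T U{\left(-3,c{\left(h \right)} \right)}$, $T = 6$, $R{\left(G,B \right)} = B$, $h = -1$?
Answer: $\frac{56579560}{19517} \approx 2899.0$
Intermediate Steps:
$d{\left(g \right)} = -13$ ($d{\left(g \right)} = 2 - \frac{6 \cdot 5}{2} = 2 - 15 = -13$)
$b = \frac{1}{19517} \approx 5.1237 \cdot 10^{-5}$
$\left(b + d{\left(-200 \right)}\right) \left(R{\left(144,-34 \right)} + S{\left(-27 \right)}\right) = \left(\frac{1}{19517} - 13\right) \left(-34 - 189\right) = \left(- \frac{253720}{19517}\right) \left(-223\right) = \frac{56579560}{19517}$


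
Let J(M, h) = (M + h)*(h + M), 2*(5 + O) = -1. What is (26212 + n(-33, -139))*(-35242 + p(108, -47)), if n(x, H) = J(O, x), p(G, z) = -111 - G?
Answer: -3928263197/4 ≈ -9.8207e+8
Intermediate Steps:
O = -11/2 (O = -5 + (½)*(-1) = -5 - ½ = -11/2 ≈ -5.5000)
J(M, h) = (M + h)² (J(M, h) = (M + h)*(M + h) = (M + h)²)
n(x, H) = (-11/2 + x)²
(26212 + n(-33, -139))*(-35242 + p(108, -47)) = (26212 + (-11 + 2*(-33))²/4)*(-35242 + (-111 - 1*108)) = (26212 + (-11 - 66)²/4)*(-35242 + (-111 - 108)) = (26212 + (¼)*(-77)²)*(-35242 - 219) = (26212 + (¼)*5929)*(-35461) = (26212 + 5929/4)*(-35461) = (110777/4)*(-35461) = -3928263197/4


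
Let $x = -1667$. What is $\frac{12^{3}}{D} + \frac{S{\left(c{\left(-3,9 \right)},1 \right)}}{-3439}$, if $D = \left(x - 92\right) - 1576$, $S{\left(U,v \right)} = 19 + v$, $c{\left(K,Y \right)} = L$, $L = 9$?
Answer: $- \frac{6009292}{11469065} \approx -0.52396$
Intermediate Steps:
$c{\left(K,Y \right)} = 9$
$D = -3335$ ($D = \left(-1667 - 92\right) - 1576 = -1759 - 1576 = -3335$)
$\frac{12^{3}}{D} + \frac{S{\left(c{\left(-3,9 \right)},1 \right)}}{-3439} = \frac{12^{3}}{-3335} + \frac{19 + 1}{-3439} = 1728 \left(- \frac{1}{3335}\right) + 20 \left(- \frac{1}{3439}\right) = - \frac{1728}{3335} - \frac{20}{3439} = - \frac{6009292}{11469065}$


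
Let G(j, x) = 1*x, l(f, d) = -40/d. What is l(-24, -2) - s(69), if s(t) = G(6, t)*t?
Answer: -4741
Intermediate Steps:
G(j, x) = x
s(t) = t² (s(t) = t*t = t²)
l(-24, -2) - s(69) = -40/(-2) - 1*69² = -40*(-½) - 1*4761 = 20 - 4761 = -4741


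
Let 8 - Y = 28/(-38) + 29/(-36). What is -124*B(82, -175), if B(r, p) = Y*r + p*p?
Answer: -665964134/171 ≈ -3.8945e+6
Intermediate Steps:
Y = 6527/684 (Y = 8 - (28/(-38) + 29/(-36)) = 8 - (28*(-1/38) + 29*(-1/36)) = 8 - (-14/19 - 29/36) = 8 - 1*(-1055/684) = 8 + 1055/684 = 6527/684 ≈ 9.5424)
B(r, p) = p**2 + 6527*r/684 (B(r, p) = 6527*r/684 + p*p = 6527*r/684 + p**2 = p**2 + 6527*r/684)
-124*B(82, -175) = -124*((-175)**2 + (6527/684)*82) = -124*(30625 + 267607/342) = -124*10741357/342 = -665964134/171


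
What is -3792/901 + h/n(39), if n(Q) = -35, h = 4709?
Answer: -4375529/31535 ≈ -138.75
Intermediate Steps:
-3792/901 + h/n(39) = -3792/901 + 4709/(-35) = -3792*1/901 + 4709*(-1/35) = -3792/901 - 4709/35 = -4375529/31535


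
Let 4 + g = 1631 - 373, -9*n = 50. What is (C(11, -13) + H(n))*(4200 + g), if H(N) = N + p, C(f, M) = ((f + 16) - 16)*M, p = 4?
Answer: -788406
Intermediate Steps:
n = -50/9 (n = -⅑*50 = -50/9 ≈ -5.5556)
C(f, M) = M*f (C(f, M) = ((16 + f) - 16)*M = f*M = M*f)
H(N) = 4 + N (H(N) = N + 4 = 4 + N)
g = 1254 (g = -4 + (1631 - 373) = -4 + 1258 = 1254)
(C(11, -13) + H(n))*(4200 + g) = (-13*11 + (4 - 50/9))*(4200 + 1254) = (-143 - 14/9)*5454 = -1301/9*5454 = -788406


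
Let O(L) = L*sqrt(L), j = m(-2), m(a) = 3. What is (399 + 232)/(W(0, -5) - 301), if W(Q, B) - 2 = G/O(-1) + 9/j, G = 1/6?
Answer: -6723936/3154177 - 3786*I/3154177 ≈ -2.1318 - 0.0012003*I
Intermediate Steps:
j = 3
O(L) = L**(3/2)
G = 1/6 ≈ 0.16667
W(Q, B) = 5 + I/6 (W(Q, B) = 2 + (1/(6*((-1)**(3/2))) + 9/3) = 2 + (1/(6*((-I))) + 9*(1/3)) = 2 + (I/6 + 3) = 2 + (3 + I/6) = 5 + I/6)
(399 + 232)/(W(0, -5) - 301) = (399 + 232)/((5 + I/6) - 301) = 631/(-296 + I/6) = 631*(36*(-296 - I/6)/3154177) = 22716*(-296 - I/6)/3154177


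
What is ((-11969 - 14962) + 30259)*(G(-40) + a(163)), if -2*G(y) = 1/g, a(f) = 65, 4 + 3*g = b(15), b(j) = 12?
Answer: 215696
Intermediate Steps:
g = 8/3 (g = -4/3 + (1/3)*12 = -4/3 + 4 = 8/3 ≈ 2.6667)
G(y) = -3/16 (G(y) = -1/(2*8/3) = -1/2*3/8 = -3/16)
((-11969 - 14962) + 30259)*(G(-40) + a(163)) = ((-11969 - 14962) + 30259)*(-3/16 + 65) = (-26931 + 30259)*(1037/16) = 3328*(1037/16) = 215696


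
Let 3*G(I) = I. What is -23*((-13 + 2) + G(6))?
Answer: 207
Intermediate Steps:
G(I) = I/3
-23*((-13 + 2) + G(6)) = -23*((-13 + 2) + (⅓)*6) = -23*(-11 + 2) = -23*(-9) = 207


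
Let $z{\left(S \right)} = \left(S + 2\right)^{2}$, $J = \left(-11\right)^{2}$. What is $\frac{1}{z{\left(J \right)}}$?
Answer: $\frac{1}{15129} \approx 6.6098 \cdot 10^{-5}$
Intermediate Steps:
$J = 121$
$z{\left(S \right)} = \left(2 + S\right)^{2}$
$\frac{1}{z{\left(J \right)}} = \frac{1}{\left(2 + 121\right)^{2}} = \frac{1}{123^{2}} = \frac{1}{15129}$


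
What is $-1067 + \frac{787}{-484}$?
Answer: $- \frac{517215}{484} \approx -1068.6$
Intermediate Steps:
$-1067 + \frac{787}{-484} = -1067 + 787 \left(- \frac{1}{484}\right) = -1067 - \frac{787}{484} = - \frac{517215}{484}$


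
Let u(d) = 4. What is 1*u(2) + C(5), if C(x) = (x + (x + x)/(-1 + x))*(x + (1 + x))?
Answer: 173/2 ≈ 86.500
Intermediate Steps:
C(x) = (1 + 2*x)*(x + 2*x/(-1 + x)) (C(x) = (x + (2*x)/(-1 + x))*(1 + 2*x) = (x + 2*x/(-1 + x))*(1 + 2*x) = (1 + 2*x)*(x + 2*x/(-1 + x)))
1*u(2) + C(5) = 1*4 + 5*(1 + 2*5² + 3*5)/(-1 + 5) = 4 + 5*(1 + 2*25 + 15)/4 = 4 + 5*(¼)*(1 + 50 + 15) = 4 + 5*(¼)*66 = 4 + 165/2 = 173/2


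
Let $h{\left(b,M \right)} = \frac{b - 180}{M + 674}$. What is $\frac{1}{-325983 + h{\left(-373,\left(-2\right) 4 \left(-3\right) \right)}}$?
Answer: $- \frac{698}{227536687} \approx -3.0676 \cdot 10^{-6}$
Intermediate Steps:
$h{\left(b,M \right)} = \frac{-180 + b}{674 + M}$
$\frac{1}{-325983 + h{\left(-373,\left(-2\right) 4 \left(-3\right) \right)}} = \frac{1}{-325983 + \frac{-180 - 373}{674 + \left(-2\right) 4 \left(-3\right)}} = \frac{1}{-325983 + \frac{1}{674 - -24} \left(-553\right)} = \frac{1}{-325983 + \frac{1}{674 + 24} \left(-553\right)} = \frac{1}{-325983 + \frac{1}{698} \left(-553\right)} = \frac{1}{-325983 - \frac{553}{698}} = \frac{1}{- \frac{227536687}{698}} = - \frac{698}{227536687}$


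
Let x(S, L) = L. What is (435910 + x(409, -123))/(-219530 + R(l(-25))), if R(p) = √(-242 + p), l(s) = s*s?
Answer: -8697120010/4381220047 - 39617*√383/4381220047 ≈ -1.9853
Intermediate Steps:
l(s) = s²
(435910 + x(409, -123))/(-219530 + R(l(-25))) = (435910 - 123)/(-219530 + √(-242 + (-25)²)) = 435787/(-219530 + √(-242 + 625)) = 435787/(-219530 + √383)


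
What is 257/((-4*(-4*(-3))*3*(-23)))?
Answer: 257/3312 ≈ 0.077597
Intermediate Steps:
257/((-4*(-4*(-3))*3*(-23))) = 257/((-48*3*(-23))) = 257/((-4*36*(-23))) = 257/((-144*(-23))) = 257/3312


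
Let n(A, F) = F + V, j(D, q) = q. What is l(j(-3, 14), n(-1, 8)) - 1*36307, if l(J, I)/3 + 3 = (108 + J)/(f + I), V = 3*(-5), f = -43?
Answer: -908083/25 ≈ -36323.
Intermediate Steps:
V = -15
n(A, F) = -15 + F (n(A, F) = F - 15 = -15 + F)
l(J, I) = -9 + 3*(108 + J)/(-43 + I) (l(J, I) = -9 + 3*((108 + J)/(-43 + I)) = -9 + 3*(108 + J)/(-43 + I))
l(j(-3, 14), n(-1, 8)) - 1*36307 = 3*(237 + 14 - 3*(-15 + 8))/(-43 + (-15 + 8)) - 1*36307 = 3*(237 + 14 - 3*(-7))/(-43 - 7) - 36307 = 3*(237 + 14 + 21)/(-50) - 36307 = 3*(-1/50)*272 - 36307 = -408/25 - 36307 = -908083/25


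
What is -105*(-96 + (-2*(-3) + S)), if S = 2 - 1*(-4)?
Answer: 8820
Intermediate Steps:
S = 6 (S = 2 + 4 = 6)
-105*(-96 + (-2*(-3) + S)) = -105*(-96 + (-2*(-3) + 6)) = -105*(-96 + (6 + 6)) = -105*(-96 + 12) = -105*(-84) = 8820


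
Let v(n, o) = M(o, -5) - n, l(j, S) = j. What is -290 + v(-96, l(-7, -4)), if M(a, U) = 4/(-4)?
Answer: -195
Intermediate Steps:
M(a, U) = -1 (M(a, U) = 4*(-¼) = -1)
v(n, o) = -1 - n
-290 + v(-96, l(-7, -4)) = -290 + (-1 - 1*(-96)) = -290 + (-1 + 96) = -290 + 95 = -195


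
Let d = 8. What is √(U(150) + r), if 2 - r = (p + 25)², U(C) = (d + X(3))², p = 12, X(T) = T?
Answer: I*√1246 ≈ 35.299*I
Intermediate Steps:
U(C) = 121 (U(C) = (8 + 3)² = 11² = 121)
r = -1367 (r = 2 - (12 + 25)² = 2 - 1*37² = 2 - 1*1369 = 2 - 1369 = -1367)
√(U(150) + r) = √(121 - 1367) = √(-1246) = I*√1246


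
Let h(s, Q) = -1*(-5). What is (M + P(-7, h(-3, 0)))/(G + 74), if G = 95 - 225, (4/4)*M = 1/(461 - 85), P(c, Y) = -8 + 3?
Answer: 1879/21056 ≈ 0.089238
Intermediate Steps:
h(s, Q) = 5
P(c, Y) = -5
M = 1/376 (M = 1/(461 - 85) = 1/376 ≈ 0.0026596)
G = -130
(M + P(-7, h(-3, 0)))/(G + 74) = (1/376 - 5)/(-130 + 74) = -1879/376/(-56) = -1879/376*(-1/56) = 1879/21056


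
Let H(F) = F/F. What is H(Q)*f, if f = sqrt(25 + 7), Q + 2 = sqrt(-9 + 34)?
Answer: 4*sqrt(2) ≈ 5.6569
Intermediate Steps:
Q = 3 (Q = -2 + sqrt(-9 + 34) = -2 + sqrt(25) = -2 + 5 = 3)
H(F) = 1
f = 4*sqrt(2) (f = sqrt(32) = 4*sqrt(2) ≈ 5.6569)
H(Q)*f = 1*(4*sqrt(2)) = 4*sqrt(2)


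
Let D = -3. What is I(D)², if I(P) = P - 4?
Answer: 49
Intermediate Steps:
I(P) = -4 + P
I(D)² = (-4 - 3)² = (-7)² = 49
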